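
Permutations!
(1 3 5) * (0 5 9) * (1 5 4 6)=(0 4 6 1 3 9)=[4, 3, 2, 9, 6, 5, 1, 7, 8, 0]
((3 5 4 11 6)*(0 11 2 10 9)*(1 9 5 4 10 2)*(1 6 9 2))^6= ((0 11 9)(1 2)(3 4 6)(5 10))^6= (11)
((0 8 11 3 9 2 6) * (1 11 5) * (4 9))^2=(0 5 11 4 2)(1 3 9 6 8)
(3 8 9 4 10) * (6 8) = (3 6 8 9 4 10) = [0, 1, 2, 6, 10, 5, 8, 7, 9, 4, 3]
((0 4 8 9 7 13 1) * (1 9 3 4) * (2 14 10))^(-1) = (0 1)(2 10 14)(3 8 4)(7 9 13)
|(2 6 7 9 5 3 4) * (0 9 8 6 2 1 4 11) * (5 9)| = 12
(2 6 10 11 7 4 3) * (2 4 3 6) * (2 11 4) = (2 11 7 3)(4 6 10) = [0, 1, 11, 2, 6, 5, 10, 3, 8, 9, 4, 7]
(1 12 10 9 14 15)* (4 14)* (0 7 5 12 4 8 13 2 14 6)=(0 7 5 12 10 9 8 13 2 14 15 1 4 6)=[7, 4, 14, 3, 6, 12, 0, 5, 13, 8, 9, 11, 10, 2, 15, 1]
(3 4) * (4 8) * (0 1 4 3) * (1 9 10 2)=(0 9 10 2 1 4)(3 8)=[9, 4, 1, 8, 0, 5, 6, 7, 3, 10, 2]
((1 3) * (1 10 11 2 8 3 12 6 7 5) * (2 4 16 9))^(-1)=(1 5 7 6 12)(2 9 16 4 11 10 3 8)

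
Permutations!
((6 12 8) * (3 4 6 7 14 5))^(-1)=((3 4 6 12 8 7 14 5))^(-1)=(3 5 14 7 8 12 6 4)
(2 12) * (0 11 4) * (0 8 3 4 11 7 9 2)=(0 7 9 2 12)(3 4 8)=[7, 1, 12, 4, 8, 5, 6, 9, 3, 2, 10, 11, 0]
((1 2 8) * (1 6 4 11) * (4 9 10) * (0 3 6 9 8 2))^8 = ((0 3 6 8 9 10 4 11 1))^8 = (0 1 11 4 10 9 8 6 3)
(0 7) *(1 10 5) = (0 7)(1 10 5) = [7, 10, 2, 3, 4, 1, 6, 0, 8, 9, 5]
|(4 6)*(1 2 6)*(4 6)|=|(6)(1 2 4)|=3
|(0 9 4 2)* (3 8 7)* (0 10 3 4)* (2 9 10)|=7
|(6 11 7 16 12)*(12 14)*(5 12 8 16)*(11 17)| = |(5 12 6 17 11 7)(8 16 14)| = 6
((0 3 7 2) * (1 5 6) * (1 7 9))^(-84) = (0 5)(1 2)(3 6)(7 9)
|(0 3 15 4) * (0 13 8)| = 6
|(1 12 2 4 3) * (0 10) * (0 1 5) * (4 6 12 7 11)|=24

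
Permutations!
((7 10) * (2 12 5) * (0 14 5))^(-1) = ((0 14 5 2 12)(7 10))^(-1) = (0 12 2 5 14)(7 10)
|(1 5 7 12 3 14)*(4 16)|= |(1 5 7 12 3 14)(4 16)|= 6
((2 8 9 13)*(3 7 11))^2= (2 9)(3 11 7)(8 13)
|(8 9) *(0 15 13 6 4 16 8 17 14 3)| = |(0 15 13 6 4 16 8 9 17 14 3)| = 11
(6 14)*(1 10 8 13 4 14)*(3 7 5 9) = (1 10 8 13 4 14 6)(3 7 5 9) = [0, 10, 2, 7, 14, 9, 1, 5, 13, 3, 8, 11, 12, 4, 6]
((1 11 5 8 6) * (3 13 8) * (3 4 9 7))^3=(1 4 3 6 5 7 8 11 9 13)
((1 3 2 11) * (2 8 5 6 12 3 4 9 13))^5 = (1 11 2 13 9 4)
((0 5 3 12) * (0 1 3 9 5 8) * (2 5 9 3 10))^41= (0 8)(1 12 3 5 2 10)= ((0 8)(1 10 2 5 3 12))^41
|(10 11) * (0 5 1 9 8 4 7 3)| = 8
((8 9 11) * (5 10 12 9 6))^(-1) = (5 6 8 11 9 12 10)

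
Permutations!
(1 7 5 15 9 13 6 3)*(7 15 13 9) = (1 15 7 5 13 6 3) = [0, 15, 2, 1, 4, 13, 3, 5, 8, 9, 10, 11, 12, 6, 14, 7]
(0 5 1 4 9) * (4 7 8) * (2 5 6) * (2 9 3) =[6, 7, 5, 2, 3, 1, 9, 8, 4, 0] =(0 6 9)(1 7 8 4 3 2 5)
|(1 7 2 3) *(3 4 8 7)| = |(1 3)(2 4 8 7)| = 4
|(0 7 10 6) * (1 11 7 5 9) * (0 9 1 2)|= |(0 5 1 11 7 10 6 9 2)|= 9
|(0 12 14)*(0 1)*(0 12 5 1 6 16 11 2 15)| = 10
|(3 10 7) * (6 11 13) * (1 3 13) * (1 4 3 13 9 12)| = 10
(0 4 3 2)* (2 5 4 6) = (0 6 2)(3 5 4) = [6, 1, 0, 5, 3, 4, 2]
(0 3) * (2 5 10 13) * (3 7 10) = [7, 1, 5, 0, 4, 3, 6, 10, 8, 9, 13, 11, 12, 2] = (0 7 10 13 2 5 3)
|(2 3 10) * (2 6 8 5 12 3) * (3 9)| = 7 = |(3 10 6 8 5 12 9)|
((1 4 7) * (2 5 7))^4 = (1 7 5 2 4)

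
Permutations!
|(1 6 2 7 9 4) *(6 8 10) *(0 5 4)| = 10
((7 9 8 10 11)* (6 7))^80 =(6 9 10)(7 8 11)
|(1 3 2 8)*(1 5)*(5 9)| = |(1 3 2 8 9 5)| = 6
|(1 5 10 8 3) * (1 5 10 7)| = |(1 10 8 3 5 7)| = 6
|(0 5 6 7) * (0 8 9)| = |(0 5 6 7 8 9)| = 6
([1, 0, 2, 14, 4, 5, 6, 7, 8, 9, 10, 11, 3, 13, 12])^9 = (14)(0 1)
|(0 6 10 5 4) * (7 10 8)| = 7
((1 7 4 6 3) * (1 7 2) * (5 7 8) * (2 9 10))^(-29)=((1 9 10 2)(3 8 5 7 4 6))^(-29)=(1 2 10 9)(3 8 5 7 4 6)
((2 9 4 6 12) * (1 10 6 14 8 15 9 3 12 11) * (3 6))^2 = (1 3 2 11 10 12 6)(4 8 9 14 15)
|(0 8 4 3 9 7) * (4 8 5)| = |(0 5 4 3 9 7)| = 6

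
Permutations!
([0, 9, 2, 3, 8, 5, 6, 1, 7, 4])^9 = [0, 7, 2, 3, 9, 5, 6, 8, 4, 1]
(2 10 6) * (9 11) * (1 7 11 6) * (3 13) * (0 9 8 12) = [9, 7, 10, 13, 4, 5, 2, 11, 12, 6, 1, 8, 0, 3] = (0 9 6 2 10 1 7 11 8 12)(3 13)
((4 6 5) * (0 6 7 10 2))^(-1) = ((0 6 5 4 7 10 2))^(-1) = (0 2 10 7 4 5 6)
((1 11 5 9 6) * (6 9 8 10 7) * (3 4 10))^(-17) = ((1 11 5 8 3 4 10 7 6))^(-17) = (1 11 5 8 3 4 10 7 6)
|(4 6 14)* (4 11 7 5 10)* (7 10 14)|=|(4 6 7 5 14 11 10)|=7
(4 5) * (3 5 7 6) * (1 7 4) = [0, 7, 2, 5, 4, 1, 3, 6] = (1 7 6 3 5)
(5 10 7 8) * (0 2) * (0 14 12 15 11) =[2, 1, 14, 3, 4, 10, 6, 8, 5, 9, 7, 0, 15, 13, 12, 11] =(0 2 14 12 15 11)(5 10 7 8)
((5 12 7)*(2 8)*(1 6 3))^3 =(12)(2 8)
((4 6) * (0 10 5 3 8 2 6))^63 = (0 4 6 2 8 3 5 10)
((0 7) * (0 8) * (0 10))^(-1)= ((0 7 8 10))^(-1)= (0 10 8 7)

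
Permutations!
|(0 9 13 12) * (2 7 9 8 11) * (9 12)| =|(0 8 11 2 7 12)(9 13)| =6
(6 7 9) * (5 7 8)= (5 7 9 6 8)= [0, 1, 2, 3, 4, 7, 8, 9, 5, 6]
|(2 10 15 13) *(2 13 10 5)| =2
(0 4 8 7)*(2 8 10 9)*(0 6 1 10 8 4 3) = (0 3)(1 10 9 2 4 8 7 6) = [3, 10, 4, 0, 8, 5, 1, 6, 7, 2, 9]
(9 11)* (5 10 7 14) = (5 10 7 14)(9 11) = [0, 1, 2, 3, 4, 10, 6, 14, 8, 11, 7, 9, 12, 13, 5]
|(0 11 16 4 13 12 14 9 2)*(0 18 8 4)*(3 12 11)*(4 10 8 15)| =|(0 3 12 14 9 2 18 15 4 13 11 16)(8 10)| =12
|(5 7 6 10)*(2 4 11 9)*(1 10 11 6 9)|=9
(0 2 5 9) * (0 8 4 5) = (0 2)(4 5 9 8) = [2, 1, 0, 3, 5, 9, 6, 7, 4, 8]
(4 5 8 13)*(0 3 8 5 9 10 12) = (0 3 8 13 4 9 10 12) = [3, 1, 2, 8, 9, 5, 6, 7, 13, 10, 12, 11, 0, 4]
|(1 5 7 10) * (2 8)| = 4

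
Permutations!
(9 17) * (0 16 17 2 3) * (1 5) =(0 16 17 9 2 3)(1 5) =[16, 5, 3, 0, 4, 1, 6, 7, 8, 2, 10, 11, 12, 13, 14, 15, 17, 9]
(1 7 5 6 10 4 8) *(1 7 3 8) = (1 3 8 7 5 6 10 4) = [0, 3, 2, 8, 1, 6, 10, 5, 7, 9, 4]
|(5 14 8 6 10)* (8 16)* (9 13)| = 6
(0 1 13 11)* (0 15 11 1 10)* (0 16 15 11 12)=(0 10 16 15 12)(1 13)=[10, 13, 2, 3, 4, 5, 6, 7, 8, 9, 16, 11, 0, 1, 14, 12, 15]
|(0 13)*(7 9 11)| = 6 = |(0 13)(7 9 11)|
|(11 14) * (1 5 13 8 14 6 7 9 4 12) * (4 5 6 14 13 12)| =|(1 6 7 9 5 12)(8 13)(11 14)| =6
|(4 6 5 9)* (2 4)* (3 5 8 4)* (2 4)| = |(2 3 5 9 4 6 8)| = 7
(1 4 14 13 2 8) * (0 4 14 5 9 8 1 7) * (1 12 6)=(0 4 5 9 8 7)(1 14 13 2 12 6)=[4, 14, 12, 3, 5, 9, 1, 0, 7, 8, 10, 11, 6, 2, 13]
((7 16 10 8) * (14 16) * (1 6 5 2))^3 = (1 2 5 6)(7 10 14 8 16)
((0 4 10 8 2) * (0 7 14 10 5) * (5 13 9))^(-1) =((0 4 13 9 5)(2 7 14 10 8))^(-1) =(0 5 9 13 4)(2 8 10 14 7)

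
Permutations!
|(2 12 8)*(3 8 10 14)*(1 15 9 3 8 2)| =|(1 15 9 3 2 12 10 14 8)| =9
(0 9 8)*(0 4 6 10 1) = (0 9 8 4 6 10 1) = [9, 0, 2, 3, 6, 5, 10, 7, 4, 8, 1]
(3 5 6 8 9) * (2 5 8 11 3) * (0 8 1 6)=(0 8 9 2 5)(1 6 11 3)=[8, 6, 5, 1, 4, 0, 11, 7, 9, 2, 10, 3]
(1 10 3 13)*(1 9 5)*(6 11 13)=[0, 10, 2, 6, 4, 1, 11, 7, 8, 5, 3, 13, 12, 9]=(1 10 3 6 11 13 9 5)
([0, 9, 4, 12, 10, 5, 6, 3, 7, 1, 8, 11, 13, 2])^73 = (1 9)(2 4 10 8 7 3 12 13)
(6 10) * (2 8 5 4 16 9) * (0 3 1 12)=(0 3 1 12)(2 8 5 4 16 9)(6 10)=[3, 12, 8, 1, 16, 4, 10, 7, 5, 2, 6, 11, 0, 13, 14, 15, 9]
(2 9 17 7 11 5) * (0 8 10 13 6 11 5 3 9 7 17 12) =(17)(0 8 10 13 6 11 3 9 12)(2 7 5) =[8, 1, 7, 9, 4, 2, 11, 5, 10, 12, 13, 3, 0, 6, 14, 15, 16, 17]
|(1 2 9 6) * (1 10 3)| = 6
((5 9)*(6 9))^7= ((5 6 9))^7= (5 6 9)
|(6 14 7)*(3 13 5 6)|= |(3 13 5 6 14 7)|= 6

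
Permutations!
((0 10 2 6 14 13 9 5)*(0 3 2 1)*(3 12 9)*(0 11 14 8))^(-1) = ((0 10 1 11 14 13 3 2 6 8)(5 12 9))^(-1) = (0 8 6 2 3 13 14 11 1 10)(5 9 12)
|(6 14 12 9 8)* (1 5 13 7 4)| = |(1 5 13 7 4)(6 14 12 9 8)| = 5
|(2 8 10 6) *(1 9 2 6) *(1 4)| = |(1 9 2 8 10 4)| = 6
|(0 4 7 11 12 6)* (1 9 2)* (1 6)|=9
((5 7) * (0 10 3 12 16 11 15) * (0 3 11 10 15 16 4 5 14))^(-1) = ((0 15 3 12 4 5 7 14)(10 11 16))^(-1) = (0 14 7 5 4 12 3 15)(10 16 11)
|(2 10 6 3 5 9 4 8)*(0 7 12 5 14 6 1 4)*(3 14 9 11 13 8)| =26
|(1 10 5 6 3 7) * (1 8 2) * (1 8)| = |(1 10 5 6 3 7)(2 8)| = 6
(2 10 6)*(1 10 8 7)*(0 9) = [9, 10, 8, 3, 4, 5, 2, 1, 7, 0, 6] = (0 9)(1 10 6 2 8 7)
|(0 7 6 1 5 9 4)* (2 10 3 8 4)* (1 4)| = 28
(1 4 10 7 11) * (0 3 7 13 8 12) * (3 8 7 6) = (0 8 12)(1 4 10 13 7 11)(3 6) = [8, 4, 2, 6, 10, 5, 3, 11, 12, 9, 13, 1, 0, 7]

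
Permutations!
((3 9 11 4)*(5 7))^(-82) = (3 11)(4 9) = ((3 9 11 4)(5 7))^(-82)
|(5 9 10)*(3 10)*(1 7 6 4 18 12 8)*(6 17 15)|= |(1 7 17 15 6 4 18 12 8)(3 10 5 9)|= 36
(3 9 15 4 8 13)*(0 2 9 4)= (0 2 9 15)(3 4 8 13)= [2, 1, 9, 4, 8, 5, 6, 7, 13, 15, 10, 11, 12, 3, 14, 0]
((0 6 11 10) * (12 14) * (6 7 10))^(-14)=((0 7 10)(6 11)(12 14))^(-14)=(14)(0 7 10)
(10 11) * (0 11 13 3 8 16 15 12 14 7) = (0 11 10 13 3 8 16 15 12 14 7) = [11, 1, 2, 8, 4, 5, 6, 0, 16, 9, 13, 10, 14, 3, 7, 12, 15]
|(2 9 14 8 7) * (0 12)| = |(0 12)(2 9 14 8 7)| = 10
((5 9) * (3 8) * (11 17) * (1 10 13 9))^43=(1 9 10 5 13)(3 8)(11 17)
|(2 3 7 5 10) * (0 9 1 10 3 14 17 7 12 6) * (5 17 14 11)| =|(0 9 1 10 2 11 5 3 12 6)(7 17)| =10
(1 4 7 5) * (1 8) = (1 4 7 5 8) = [0, 4, 2, 3, 7, 8, 6, 5, 1]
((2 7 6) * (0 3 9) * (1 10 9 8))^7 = (0 3 8 1 10 9)(2 7 6)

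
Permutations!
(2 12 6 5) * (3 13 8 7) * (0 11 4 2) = (0 11 4 2 12 6 5)(3 13 8 7) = [11, 1, 12, 13, 2, 0, 5, 3, 7, 9, 10, 4, 6, 8]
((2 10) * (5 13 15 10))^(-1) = (2 10 15 13 5)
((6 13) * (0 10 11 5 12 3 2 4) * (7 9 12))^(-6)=(13)(0 7 2 11 12)(3 10 9 4 5)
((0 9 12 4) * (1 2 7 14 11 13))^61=((0 9 12 4)(1 2 7 14 11 13))^61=(0 9 12 4)(1 2 7 14 11 13)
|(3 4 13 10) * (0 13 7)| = |(0 13 10 3 4 7)| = 6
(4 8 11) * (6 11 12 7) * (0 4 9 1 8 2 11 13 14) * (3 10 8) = (0 4 2 11 9 1 3 10 8 12 7 6 13 14) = [4, 3, 11, 10, 2, 5, 13, 6, 12, 1, 8, 9, 7, 14, 0]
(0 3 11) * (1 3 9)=[9, 3, 2, 11, 4, 5, 6, 7, 8, 1, 10, 0]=(0 9 1 3 11)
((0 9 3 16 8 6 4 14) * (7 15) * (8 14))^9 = (0 14 16 3 9)(7 15)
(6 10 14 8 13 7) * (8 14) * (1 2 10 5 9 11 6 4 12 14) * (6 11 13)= [0, 2, 10, 3, 12, 9, 5, 4, 6, 13, 8, 11, 14, 7, 1]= (1 2 10 8 6 5 9 13 7 4 12 14)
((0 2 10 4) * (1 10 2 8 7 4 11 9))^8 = ((0 8 7 4)(1 10 11 9))^8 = (11)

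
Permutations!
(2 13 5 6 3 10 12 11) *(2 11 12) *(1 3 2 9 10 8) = [0, 3, 13, 8, 4, 6, 2, 7, 1, 10, 9, 11, 12, 5] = (1 3 8)(2 13 5 6)(9 10)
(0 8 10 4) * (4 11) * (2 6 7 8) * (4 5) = (0 2 6 7 8 10 11 5 4) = [2, 1, 6, 3, 0, 4, 7, 8, 10, 9, 11, 5]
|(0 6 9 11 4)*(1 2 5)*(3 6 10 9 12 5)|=30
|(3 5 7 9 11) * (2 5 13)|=|(2 5 7 9 11 3 13)|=7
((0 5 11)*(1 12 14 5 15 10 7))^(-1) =(0 11 5 14 12 1 7 10 15)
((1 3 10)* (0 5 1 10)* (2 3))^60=(10)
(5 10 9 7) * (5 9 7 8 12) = (5 10 7 9 8 12) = [0, 1, 2, 3, 4, 10, 6, 9, 12, 8, 7, 11, 5]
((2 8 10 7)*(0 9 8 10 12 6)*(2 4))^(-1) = ((0 9 8 12 6)(2 10 7 4))^(-1) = (0 6 12 8 9)(2 4 7 10)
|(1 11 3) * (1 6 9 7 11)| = 5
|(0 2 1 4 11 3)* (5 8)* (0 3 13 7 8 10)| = 10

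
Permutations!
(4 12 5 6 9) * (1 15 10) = (1 15 10)(4 12 5 6 9) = [0, 15, 2, 3, 12, 6, 9, 7, 8, 4, 1, 11, 5, 13, 14, 10]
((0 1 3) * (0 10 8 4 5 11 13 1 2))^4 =(1 4)(3 5)(8 13)(10 11)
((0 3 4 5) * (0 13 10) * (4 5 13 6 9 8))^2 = (0 5 9 4 10 3 6 8 13)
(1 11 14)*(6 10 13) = (1 11 14)(6 10 13) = [0, 11, 2, 3, 4, 5, 10, 7, 8, 9, 13, 14, 12, 6, 1]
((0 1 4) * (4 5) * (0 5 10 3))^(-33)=(0 3 10 1)(4 5)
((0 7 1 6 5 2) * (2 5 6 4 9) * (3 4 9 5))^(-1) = ((0 7 1 9 2)(3 4 5))^(-1) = (0 2 9 1 7)(3 5 4)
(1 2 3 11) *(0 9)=(0 9)(1 2 3 11)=[9, 2, 3, 11, 4, 5, 6, 7, 8, 0, 10, 1]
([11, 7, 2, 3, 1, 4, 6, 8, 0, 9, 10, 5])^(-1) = [8, 4, 2, 3, 5, 11, 6, 1, 7, 9, 10, 0]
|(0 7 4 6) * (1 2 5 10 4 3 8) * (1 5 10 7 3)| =|(0 3 8 5 7 1 2 10 4 6)| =10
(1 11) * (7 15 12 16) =[0, 11, 2, 3, 4, 5, 6, 15, 8, 9, 10, 1, 16, 13, 14, 12, 7] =(1 11)(7 15 12 16)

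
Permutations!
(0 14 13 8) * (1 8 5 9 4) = (0 14 13 5 9 4 1 8) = [14, 8, 2, 3, 1, 9, 6, 7, 0, 4, 10, 11, 12, 5, 13]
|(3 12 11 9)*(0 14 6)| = |(0 14 6)(3 12 11 9)| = 12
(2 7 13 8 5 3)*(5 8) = [0, 1, 7, 2, 4, 3, 6, 13, 8, 9, 10, 11, 12, 5] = (2 7 13 5 3)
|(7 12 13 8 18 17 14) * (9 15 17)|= 9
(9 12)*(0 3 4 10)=(0 3 4 10)(9 12)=[3, 1, 2, 4, 10, 5, 6, 7, 8, 12, 0, 11, 9]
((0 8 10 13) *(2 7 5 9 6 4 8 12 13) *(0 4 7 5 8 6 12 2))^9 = ((0 2 5 9 12 13 4 6 7 8 10))^9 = (0 8 6 13 9 2 10 7 4 12 5)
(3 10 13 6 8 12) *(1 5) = (1 5)(3 10 13 6 8 12) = [0, 5, 2, 10, 4, 1, 8, 7, 12, 9, 13, 11, 3, 6]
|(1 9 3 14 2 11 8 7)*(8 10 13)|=|(1 9 3 14 2 11 10 13 8 7)|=10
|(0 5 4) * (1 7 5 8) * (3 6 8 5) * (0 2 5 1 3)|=3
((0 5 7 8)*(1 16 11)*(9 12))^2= (0 7)(1 11 16)(5 8)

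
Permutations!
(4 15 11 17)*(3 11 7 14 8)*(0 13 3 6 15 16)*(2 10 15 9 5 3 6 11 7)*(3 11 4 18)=[13, 1, 10, 7, 16, 11, 9, 14, 4, 5, 15, 17, 12, 6, 8, 2, 0, 18, 3]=(0 13 6 9 5 11 17 18 3 7 14 8 4 16)(2 10 15)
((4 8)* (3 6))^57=(3 6)(4 8)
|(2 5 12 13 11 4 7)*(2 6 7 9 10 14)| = 18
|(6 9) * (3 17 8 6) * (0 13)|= |(0 13)(3 17 8 6 9)|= 10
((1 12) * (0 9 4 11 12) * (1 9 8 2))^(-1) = ((0 8 2 1)(4 11 12 9))^(-1) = (0 1 2 8)(4 9 12 11)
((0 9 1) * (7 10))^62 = ((0 9 1)(7 10))^62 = (10)(0 1 9)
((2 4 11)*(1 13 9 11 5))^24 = ((1 13 9 11 2 4 5))^24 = (1 11 5 9 4 13 2)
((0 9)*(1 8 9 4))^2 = ((0 4 1 8 9))^2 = (0 1 9 4 8)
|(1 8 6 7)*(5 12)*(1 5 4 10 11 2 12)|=5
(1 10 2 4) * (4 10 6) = (1 6 4)(2 10) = [0, 6, 10, 3, 1, 5, 4, 7, 8, 9, 2]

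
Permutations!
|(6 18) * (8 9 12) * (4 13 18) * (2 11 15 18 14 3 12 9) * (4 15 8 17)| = 6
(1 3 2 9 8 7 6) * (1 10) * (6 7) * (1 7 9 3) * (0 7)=(0 7 9 8 6 10)(2 3)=[7, 1, 3, 2, 4, 5, 10, 9, 6, 8, 0]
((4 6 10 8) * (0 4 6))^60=((0 4)(6 10 8))^60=(10)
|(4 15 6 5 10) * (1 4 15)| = |(1 4)(5 10 15 6)| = 4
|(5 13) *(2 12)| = 2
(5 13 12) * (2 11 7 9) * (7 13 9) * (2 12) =(2 11 13)(5 9 12) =[0, 1, 11, 3, 4, 9, 6, 7, 8, 12, 10, 13, 5, 2]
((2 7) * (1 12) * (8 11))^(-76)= (12)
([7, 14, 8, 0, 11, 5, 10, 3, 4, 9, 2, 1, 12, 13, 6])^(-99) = (1 8 6 11 2 14 4 10)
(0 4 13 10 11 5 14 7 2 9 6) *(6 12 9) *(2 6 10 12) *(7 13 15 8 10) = (0 4 15 8 10 11 5 14 13 12 9 2 7 6) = [4, 1, 7, 3, 15, 14, 0, 6, 10, 2, 11, 5, 9, 12, 13, 8]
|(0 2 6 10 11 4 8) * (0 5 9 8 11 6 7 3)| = 12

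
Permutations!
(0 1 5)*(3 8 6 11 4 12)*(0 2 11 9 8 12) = [1, 5, 11, 12, 0, 2, 9, 7, 6, 8, 10, 4, 3] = (0 1 5 2 11 4)(3 12)(6 9 8)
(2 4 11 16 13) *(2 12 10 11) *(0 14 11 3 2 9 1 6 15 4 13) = (0 14 11 16)(1 6 15 4 9)(2 13 12 10 3) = [14, 6, 13, 2, 9, 5, 15, 7, 8, 1, 3, 16, 10, 12, 11, 4, 0]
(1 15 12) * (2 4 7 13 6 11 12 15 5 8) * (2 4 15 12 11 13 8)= (1 5 2 15 12)(4 7 8)(6 13)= [0, 5, 15, 3, 7, 2, 13, 8, 4, 9, 10, 11, 1, 6, 14, 12]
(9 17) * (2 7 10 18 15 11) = (2 7 10 18 15 11)(9 17) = [0, 1, 7, 3, 4, 5, 6, 10, 8, 17, 18, 2, 12, 13, 14, 11, 16, 9, 15]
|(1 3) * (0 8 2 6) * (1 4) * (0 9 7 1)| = |(0 8 2 6 9 7 1 3 4)| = 9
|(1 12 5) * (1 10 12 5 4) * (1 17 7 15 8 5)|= 8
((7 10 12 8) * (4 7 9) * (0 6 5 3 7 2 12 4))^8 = ((0 6 5 3 7 10 4 2 12 8 9))^8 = (0 12 10 5 9 2 7 6 8 4 3)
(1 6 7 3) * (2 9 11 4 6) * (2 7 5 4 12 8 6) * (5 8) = (1 7 3)(2 9 11 12 5 4)(6 8) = [0, 7, 9, 1, 2, 4, 8, 3, 6, 11, 10, 12, 5]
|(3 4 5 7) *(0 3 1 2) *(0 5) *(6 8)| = |(0 3 4)(1 2 5 7)(6 8)| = 12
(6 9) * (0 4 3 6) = [4, 1, 2, 6, 3, 5, 9, 7, 8, 0] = (0 4 3 6 9)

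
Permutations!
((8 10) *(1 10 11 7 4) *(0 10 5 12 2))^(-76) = ((0 10 8 11 7 4 1 5 12 2))^(-76) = (0 7 12 8 1)(2 11 5 10 4)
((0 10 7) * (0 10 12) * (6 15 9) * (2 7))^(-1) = (0 12)(2 10 7)(6 9 15)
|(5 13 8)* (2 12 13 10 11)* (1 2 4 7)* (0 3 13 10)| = 35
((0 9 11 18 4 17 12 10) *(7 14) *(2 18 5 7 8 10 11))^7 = ((0 9 2 18 4 17 12 11 5 7 14 8 10))^7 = (0 11 9 5 2 7 18 14 4 8 17 10 12)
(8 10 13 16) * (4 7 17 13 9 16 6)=(4 7 17 13 6)(8 10 9 16)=[0, 1, 2, 3, 7, 5, 4, 17, 10, 16, 9, 11, 12, 6, 14, 15, 8, 13]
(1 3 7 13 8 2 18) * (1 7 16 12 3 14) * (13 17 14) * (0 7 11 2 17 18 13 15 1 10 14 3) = (0 7 18 11 2 13 8 17 3 16 12)(1 15)(10 14) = [7, 15, 13, 16, 4, 5, 6, 18, 17, 9, 14, 2, 0, 8, 10, 1, 12, 3, 11]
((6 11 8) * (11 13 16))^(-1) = ((6 13 16 11 8))^(-1) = (6 8 11 16 13)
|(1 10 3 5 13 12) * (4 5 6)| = |(1 10 3 6 4 5 13 12)| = 8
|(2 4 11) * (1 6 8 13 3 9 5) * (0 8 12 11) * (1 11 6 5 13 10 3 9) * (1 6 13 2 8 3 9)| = |(0 3 6 12 13 1 5 11 8 10 9 2 4)| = 13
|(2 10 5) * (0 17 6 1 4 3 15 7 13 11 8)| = |(0 17 6 1 4 3 15 7 13 11 8)(2 10 5)| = 33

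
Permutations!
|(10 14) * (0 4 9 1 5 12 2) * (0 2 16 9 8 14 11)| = |(0 4 8 14 10 11)(1 5 12 16 9)| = 30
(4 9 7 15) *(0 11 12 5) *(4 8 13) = [11, 1, 2, 3, 9, 0, 6, 15, 13, 7, 10, 12, 5, 4, 14, 8] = (0 11 12 5)(4 9 7 15 8 13)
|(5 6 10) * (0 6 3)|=5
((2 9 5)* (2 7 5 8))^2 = (2 8 9)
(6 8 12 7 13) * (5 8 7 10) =(5 8 12 10)(6 7 13) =[0, 1, 2, 3, 4, 8, 7, 13, 12, 9, 5, 11, 10, 6]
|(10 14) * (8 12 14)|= |(8 12 14 10)|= 4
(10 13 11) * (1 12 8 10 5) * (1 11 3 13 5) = [0, 12, 2, 13, 4, 11, 6, 7, 10, 9, 5, 1, 8, 3] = (1 12 8 10 5 11)(3 13)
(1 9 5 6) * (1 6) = (1 9 5) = [0, 9, 2, 3, 4, 1, 6, 7, 8, 5]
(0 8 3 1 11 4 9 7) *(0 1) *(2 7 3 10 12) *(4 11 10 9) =(0 8 9 3)(1 10 12 2 7) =[8, 10, 7, 0, 4, 5, 6, 1, 9, 3, 12, 11, 2]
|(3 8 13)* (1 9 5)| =3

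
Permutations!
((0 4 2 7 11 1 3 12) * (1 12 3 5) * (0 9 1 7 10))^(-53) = (0 10 2 4)(1 5 7 11 12 9)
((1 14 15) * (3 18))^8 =(18)(1 15 14)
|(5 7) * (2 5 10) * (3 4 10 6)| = |(2 5 7 6 3 4 10)| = 7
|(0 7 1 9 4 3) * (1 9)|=5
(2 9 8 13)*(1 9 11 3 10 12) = [0, 9, 11, 10, 4, 5, 6, 7, 13, 8, 12, 3, 1, 2] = (1 9 8 13 2 11 3 10 12)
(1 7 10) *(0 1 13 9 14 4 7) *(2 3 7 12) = (0 1)(2 3 7 10 13 9 14 4 12) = [1, 0, 3, 7, 12, 5, 6, 10, 8, 14, 13, 11, 2, 9, 4]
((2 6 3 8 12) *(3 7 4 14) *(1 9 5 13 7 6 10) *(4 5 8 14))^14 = ((1 9 8 12 2 10)(3 14)(5 13 7))^14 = (14)(1 8 2)(5 7 13)(9 12 10)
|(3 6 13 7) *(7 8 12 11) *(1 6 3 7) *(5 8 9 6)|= 15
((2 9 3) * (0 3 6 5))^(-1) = (0 5 6 9 2 3)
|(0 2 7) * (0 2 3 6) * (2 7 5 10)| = 3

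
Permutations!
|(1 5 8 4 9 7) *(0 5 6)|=|(0 5 8 4 9 7 1 6)|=8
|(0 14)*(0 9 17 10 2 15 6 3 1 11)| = |(0 14 9 17 10 2 15 6 3 1 11)| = 11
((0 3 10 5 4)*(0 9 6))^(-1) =(0 6 9 4 5 10 3)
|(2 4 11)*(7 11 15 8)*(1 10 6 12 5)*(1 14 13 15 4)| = |(1 10 6 12 5 14 13 15 8 7 11 2)| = 12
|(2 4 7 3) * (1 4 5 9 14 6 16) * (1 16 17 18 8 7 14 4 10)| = 22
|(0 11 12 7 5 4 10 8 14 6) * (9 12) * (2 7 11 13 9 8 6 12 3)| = 20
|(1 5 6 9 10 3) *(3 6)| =|(1 5 3)(6 9 10)| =3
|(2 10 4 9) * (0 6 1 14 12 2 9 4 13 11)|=|(0 6 1 14 12 2 10 13 11)|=9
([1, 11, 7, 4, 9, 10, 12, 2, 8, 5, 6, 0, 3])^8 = [11, 0, 2, 4, 9, 10, 12, 7, 8, 5, 6, 1, 3]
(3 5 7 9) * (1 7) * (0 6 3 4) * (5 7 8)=(0 6 3 7 9 4)(1 8 5)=[6, 8, 2, 7, 0, 1, 3, 9, 5, 4]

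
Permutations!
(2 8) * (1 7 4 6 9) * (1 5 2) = (1 7 4 6 9 5 2 8) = [0, 7, 8, 3, 6, 2, 9, 4, 1, 5]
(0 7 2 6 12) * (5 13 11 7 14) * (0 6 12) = (0 14 5 13 11 7 2 12 6) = [14, 1, 12, 3, 4, 13, 0, 2, 8, 9, 10, 7, 6, 11, 5]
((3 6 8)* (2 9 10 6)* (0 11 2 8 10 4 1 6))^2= (0 2 4 6)(1 10 11 9)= ((0 11 2 9 4 1 6 10)(3 8))^2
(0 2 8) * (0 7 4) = [2, 1, 8, 3, 0, 5, 6, 4, 7] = (0 2 8 7 4)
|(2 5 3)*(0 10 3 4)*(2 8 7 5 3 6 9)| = 10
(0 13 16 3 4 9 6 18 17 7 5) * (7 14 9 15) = [13, 1, 2, 4, 15, 0, 18, 5, 8, 6, 10, 11, 12, 16, 9, 7, 3, 14, 17] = (0 13 16 3 4 15 7 5)(6 18 17 14 9)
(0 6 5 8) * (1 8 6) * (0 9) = (0 1 8 9)(5 6) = [1, 8, 2, 3, 4, 6, 5, 7, 9, 0]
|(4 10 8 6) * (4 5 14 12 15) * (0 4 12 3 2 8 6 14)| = |(0 4 10 6 5)(2 8 14 3)(12 15)| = 20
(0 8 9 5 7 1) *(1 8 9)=(0 9 5 7 8 1)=[9, 0, 2, 3, 4, 7, 6, 8, 1, 5]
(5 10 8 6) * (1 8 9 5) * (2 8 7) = [0, 7, 8, 3, 4, 10, 1, 2, 6, 5, 9] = (1 7 2 8 6)(5 10 9)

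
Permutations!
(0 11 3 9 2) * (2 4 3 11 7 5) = (11)(0 7 5 2)(3 9 4) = [7, 1, 0, 9, 3, 2, 6, 5, 8, 4, 10, 11]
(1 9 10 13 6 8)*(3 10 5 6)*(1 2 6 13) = (1 9 5 13 3 10)(2 6 8) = [0, 9, 6, 10, 4, 13, 8, 7, 2, 5, 1, 11, 12, 3]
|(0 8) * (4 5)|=|(0 8)(4 5)|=2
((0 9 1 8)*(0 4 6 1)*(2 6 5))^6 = ((0 9)(1 8 4 5 2 6))^6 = (9)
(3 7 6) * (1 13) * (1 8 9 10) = (1 13 8 9 10)(3 7 6) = [0, 13, 2, 7, 4, 5, 3, 6, 9, 10, 1, 11, 12, 8]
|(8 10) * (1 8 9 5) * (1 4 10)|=|(1 8)(4 10 9 5)|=4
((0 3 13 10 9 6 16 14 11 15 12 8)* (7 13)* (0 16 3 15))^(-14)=(16)(3 9 13)(6 10 7)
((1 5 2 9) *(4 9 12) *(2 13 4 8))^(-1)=(1 9 4 13 5)(2 8 12)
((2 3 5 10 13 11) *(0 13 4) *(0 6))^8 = ((0 13 11 2 3 5 10 4 6))^8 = (0 6 4 10 5 3 2 11 13)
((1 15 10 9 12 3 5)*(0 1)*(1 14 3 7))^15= (0 5 3 14)(1 9)(7 10)(12 15)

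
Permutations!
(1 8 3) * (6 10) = (1 8 3)(6 10) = [0, 8, 2, 1, 4, 5, 10, 7, 3, 9, 6]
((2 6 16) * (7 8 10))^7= (2 6 16)(7 8 10)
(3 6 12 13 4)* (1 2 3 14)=(1 2 3 6 12 13 4 14)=[0, 2, 3, 6, 14, 5, 12, 7, 8, 9, 10, 11, 13, 4, 1]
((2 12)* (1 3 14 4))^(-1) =(1 4 14 3)(2 12)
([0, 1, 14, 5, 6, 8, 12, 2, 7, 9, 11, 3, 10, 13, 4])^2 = [0, 1, 4, 8, 12, 7, 10, 14, 2, 9, 3, 5, 11, 13, 6]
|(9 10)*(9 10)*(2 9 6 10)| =4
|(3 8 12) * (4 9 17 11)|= 12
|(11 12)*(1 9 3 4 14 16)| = 6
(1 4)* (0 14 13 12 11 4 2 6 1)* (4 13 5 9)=(0 14 5 9 4)(1 2 6)(11 13 12)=[14, 2, 6, 3, 0, 9, 1, 7, 8, 4, 10, 13, 11, 12, 5]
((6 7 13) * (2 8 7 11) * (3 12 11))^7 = ((2 8 7 13 6 3 12 11))^7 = (2 11 12 3 6 13 7 8)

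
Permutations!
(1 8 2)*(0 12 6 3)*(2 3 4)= (0 12 6 4 2 1 8 3)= [12, 8, 1, 0, 2, 5, 4, 7, 3, 9, 10, 11, 6]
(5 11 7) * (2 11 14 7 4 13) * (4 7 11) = (2 4 13)(5 14 11 7) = [0, 1, 4, 3, 13, 14, 6, 5, 8, 9, 10, 7, 12, 2, 11]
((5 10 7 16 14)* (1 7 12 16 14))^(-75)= ((1 7 14 5 10 12 16))^(-75)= (1 14 10 16 7 5 12)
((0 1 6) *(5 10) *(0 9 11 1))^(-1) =(1 11 9 6)(5 10) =((1 6 9 11)(5 10))^(-1)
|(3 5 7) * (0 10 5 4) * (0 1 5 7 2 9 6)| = 10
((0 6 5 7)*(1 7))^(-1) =(0 7 1 5 6)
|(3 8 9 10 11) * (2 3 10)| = |(2 3 8 9)(10 11)| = 4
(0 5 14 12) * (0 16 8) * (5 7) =(0 7 5 14 12 16 8) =[7, 1, 2, 3, 4, 14, 6, 5, 0, 9, 10, 11, 16, 13, 12, 15, 8]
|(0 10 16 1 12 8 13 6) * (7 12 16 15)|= |(0 10 15 7 12 8 13 6)(1 16)|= 8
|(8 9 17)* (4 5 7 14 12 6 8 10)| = 10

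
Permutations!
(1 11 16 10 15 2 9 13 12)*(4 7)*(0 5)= (0 5)(1 11 16 10 15 2 9 13 12)(4 7)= [5, 11, 9, 3, 7, 0, 6, 4, 8, 13, 15, 16, 1, 12, 14, 2, 10]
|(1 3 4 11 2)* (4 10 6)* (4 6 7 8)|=8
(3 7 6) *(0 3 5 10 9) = (0 3 7 6 5 10 9) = [3, 1, 2, 7, 4, 10, 5, 6, 8, 0, 9]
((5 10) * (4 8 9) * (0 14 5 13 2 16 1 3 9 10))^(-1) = ((0 14 5)(1 3 9 4 8 10 13 2 16))^(-1) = (0 5 14)(1 16 2 13 10 8 4 9 3)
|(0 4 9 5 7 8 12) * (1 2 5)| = |(0 4 9 1 2 5 7 8 12)| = 9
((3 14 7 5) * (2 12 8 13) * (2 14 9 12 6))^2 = ((2 6)(3 9 12 8 13 14 7 5))^2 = (3 12 13 7)(5 9 8 14)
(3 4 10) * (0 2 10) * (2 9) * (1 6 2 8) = (0 9 8 1 6 2 10 3 4) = [9, 6, 10, 4, 0, 5, 2, 7, 1, 8, 3]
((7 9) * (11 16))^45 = (7 9)(11 16)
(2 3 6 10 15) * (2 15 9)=(15)(2 3 6 10 9)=[0, 1, 3, 6, 4, 5, 10, 7, 8, 2, 9, 11, 12, 13, 14, 15]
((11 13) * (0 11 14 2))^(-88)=(0 13 2 11 14)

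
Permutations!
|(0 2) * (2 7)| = 3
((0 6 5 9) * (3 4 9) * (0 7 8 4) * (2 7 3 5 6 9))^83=((0 9 3)(2 7 8 4))^83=(0 3 9)(2 4 8 7)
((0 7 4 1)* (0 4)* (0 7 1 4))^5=((7)(0 1))^5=(7)(0 1)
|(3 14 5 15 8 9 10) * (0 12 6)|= 21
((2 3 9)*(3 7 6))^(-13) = (2 6 9 7 3)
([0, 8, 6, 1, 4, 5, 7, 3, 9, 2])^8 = (1 8 9 2 6 7 3)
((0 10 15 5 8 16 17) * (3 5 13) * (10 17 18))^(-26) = (3 15 18 8)(5 13 10 16)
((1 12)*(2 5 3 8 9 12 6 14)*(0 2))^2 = (0 5 8 12 6)(1 14 2 3 9)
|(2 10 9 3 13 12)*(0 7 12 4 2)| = 6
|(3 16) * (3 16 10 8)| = 3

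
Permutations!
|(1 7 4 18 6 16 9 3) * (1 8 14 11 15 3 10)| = |(1 7 4 18 6 16 9 10)(3 8 14 11 15)| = 40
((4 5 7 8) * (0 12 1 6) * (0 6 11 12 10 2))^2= (0 2 10)(1 12 11)(4 7)(5 8)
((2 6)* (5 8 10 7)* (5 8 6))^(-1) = ((2 5 6)(7 8 10))^(-1) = (2 6 5)(7 10 8)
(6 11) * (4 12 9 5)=(4 12 9 5)(6 11)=[0, 1, 2, 3, 12, 4, 11, 7, 8, 5, 10, 6, 9]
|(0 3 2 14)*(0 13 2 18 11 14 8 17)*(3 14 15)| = |(0 14 13 2 8 17)(3 18 11 15)| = 12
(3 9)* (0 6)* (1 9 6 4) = [4, 9, 2, 6, 1, 5, 0, 7, 8, 3] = (0 4 1 9 3 6)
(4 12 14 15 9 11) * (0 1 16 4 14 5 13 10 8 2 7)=(0 1 16 4 12 5 13 10 8 2 7)(9 11 14 15)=[1, 16, 7, 3, 12, 13, 6, 0, 2, 11, 8, 14, 5, 10, 15, 9, 4]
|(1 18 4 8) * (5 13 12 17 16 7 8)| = 10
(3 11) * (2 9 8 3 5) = (2 9 8 3 11 5) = [0, 1, 9, 11, 4, 2, 6, 7, 3, 8, 10, 5]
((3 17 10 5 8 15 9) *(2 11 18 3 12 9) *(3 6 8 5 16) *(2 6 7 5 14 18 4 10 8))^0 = (18)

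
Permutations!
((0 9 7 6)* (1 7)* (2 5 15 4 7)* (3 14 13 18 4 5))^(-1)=((0 9 1 2 3 14 13 18 4 7 6)(5 15))^(-1)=(0 6 7 4 18 13 14 3 2 1 9)(5 15)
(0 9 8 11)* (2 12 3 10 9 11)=(0 11)(2 12 3 10 9 8)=[11, 1, 12, 10, 4, 5, 6, 7, 2, 8, 9, 0, 3]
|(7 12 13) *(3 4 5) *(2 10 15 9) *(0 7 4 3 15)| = 10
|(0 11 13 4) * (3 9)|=4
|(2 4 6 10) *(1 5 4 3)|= |(1 5 4 6 10 2 3)|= 7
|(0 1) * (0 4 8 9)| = 5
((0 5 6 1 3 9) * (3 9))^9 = (0 9 1 6 5)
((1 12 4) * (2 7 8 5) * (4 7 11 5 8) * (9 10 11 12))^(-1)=(1 4 7 12 2 5 11 10 9)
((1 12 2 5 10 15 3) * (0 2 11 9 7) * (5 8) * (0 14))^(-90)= (0 2 8 5 10 15 3 1 12 11 9 7 14)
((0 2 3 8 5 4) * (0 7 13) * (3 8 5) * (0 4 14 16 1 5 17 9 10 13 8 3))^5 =(0 10)(1 5 14 16)(2 13)(3 4)(7 17)(8 9)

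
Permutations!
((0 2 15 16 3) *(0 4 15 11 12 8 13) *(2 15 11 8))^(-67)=(0 3 12 13 16 11 8 15 4 2)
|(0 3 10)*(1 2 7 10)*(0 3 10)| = |(0 10 3 1 2 7)| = 6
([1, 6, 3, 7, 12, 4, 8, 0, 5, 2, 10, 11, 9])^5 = [4, 12, 6, 8, 7, 3, 9, 5, 2, 1, 10, 11, 0]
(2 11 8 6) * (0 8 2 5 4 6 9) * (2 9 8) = (0 2 11 9)(4 6 5) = [2, 1, 11, 3, 6, 4, 5, 7, 8, 0, 10, 9]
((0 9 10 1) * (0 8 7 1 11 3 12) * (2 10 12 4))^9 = ((0 9 12)(1 8 7)(2 10 11 3 4))^9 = (12)(2 4 3 11 10)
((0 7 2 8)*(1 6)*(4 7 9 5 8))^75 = (0 8 5 9)(1 6)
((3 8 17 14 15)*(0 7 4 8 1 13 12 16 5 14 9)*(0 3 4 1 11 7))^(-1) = (1 7 11 3 9 17 8 4 15 14 5 16 12 13)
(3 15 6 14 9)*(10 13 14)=(3 15 6 10 13 14 9)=[0, 1, 2, 15, 4, 5, 10, 7, 8, 3, 13, 11, 12, 14, 9, 6]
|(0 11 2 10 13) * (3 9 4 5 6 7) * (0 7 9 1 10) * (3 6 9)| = 6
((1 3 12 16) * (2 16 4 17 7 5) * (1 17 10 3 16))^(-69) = ((1 16 17 7 5 2)(3 12 4 10))^(-69) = (1 7)(2 17)(3 10 4 12)(5 16)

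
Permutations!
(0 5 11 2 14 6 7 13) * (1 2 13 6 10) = (0 5 11 13)(1 2 14 10)(6 7) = [5, 2, 14, 3, 4, 11, 7, 6, 8, 9, 1, 13, 12, 0, 10]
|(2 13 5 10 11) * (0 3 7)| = |(0 3 7)(2 13 5 10 11)| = 15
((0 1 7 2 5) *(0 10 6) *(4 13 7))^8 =((0 1 4 13 7 2 5 10 6))^8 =(0 6 10 5 2 7 13 4 1)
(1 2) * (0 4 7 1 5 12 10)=(0 4 7 1 2 5 12 10)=[4, 2, 5, 3, 7, 12, 6, 1, 8, 9, 0, 11, 10]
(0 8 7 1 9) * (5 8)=(0 5 8 7 1 9)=[5, 9, 2, 3, 4, 8, 6, 1, 7, 0]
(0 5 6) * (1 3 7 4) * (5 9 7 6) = (0 9 7 4 1 3 6) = [9, 3, 2, 6, 1, 5, 0, 4, 8, 7]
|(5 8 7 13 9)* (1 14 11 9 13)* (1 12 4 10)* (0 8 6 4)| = |(0 8 7 12)(1 14 11 9 5 6 4 10)| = 8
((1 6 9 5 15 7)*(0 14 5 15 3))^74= ((0 14 5 3)(1 6 9 15 7))^74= (0 5)(1 7 15 9 6)(3 14)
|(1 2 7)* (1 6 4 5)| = 6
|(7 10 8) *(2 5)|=6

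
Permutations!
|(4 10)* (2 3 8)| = 6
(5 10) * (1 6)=[0, 6, 2, 3, 4, 10, 1, 7, 8, 9, 5]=(1 6)(5 10)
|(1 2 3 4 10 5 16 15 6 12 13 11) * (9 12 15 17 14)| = 26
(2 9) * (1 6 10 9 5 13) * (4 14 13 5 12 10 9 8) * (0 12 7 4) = (0 12 10 8)(1 6 9 2 7 4 14 13) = [12, 6, 7, 3, 14, 5, 9, 4, 0, 2, 8, 11, 10, 1, 13]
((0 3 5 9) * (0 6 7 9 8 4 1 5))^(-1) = (0 3)(1 4 8 5)(6 9 7)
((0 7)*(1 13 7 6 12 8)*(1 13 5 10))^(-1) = ((0 6 12 8 13 7)(1 5 10))^(-1) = (0 7 13 8 12 6)(1 10 5)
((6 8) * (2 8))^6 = (8)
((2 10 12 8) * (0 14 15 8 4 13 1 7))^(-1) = (0 7 1 13 4 12 10 2 8 15 14)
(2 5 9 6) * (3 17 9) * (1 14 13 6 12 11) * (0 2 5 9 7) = (0 2 9 12 11 1 14 13 6 5 3 17 7) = [2, 14, 9, 17, 4, 3, 5, 0, 8, 12, 10, 1, 11, 6, 13, 15, 16, 7]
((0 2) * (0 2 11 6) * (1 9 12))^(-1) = (0 6 11)(1 12 9)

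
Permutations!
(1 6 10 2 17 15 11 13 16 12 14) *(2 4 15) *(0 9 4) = (0 9 4 15 11 13 16 12 14 1 6 10)(2 17) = [9, 6, 17, 3, 15, 5, 10, 7, 8, 4, 0, 13, 14, 16, 1, 11, 12, 2]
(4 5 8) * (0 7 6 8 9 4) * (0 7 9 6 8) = (0 9 4 5 6)(7 8) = [9, 1, 2, 3, 5, 6, 0, 8, 7, 4]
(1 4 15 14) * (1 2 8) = (1 4 15 14 2 8) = [0, 4, 8, 3, 15, 5, 6, 7, 1, 9, 10, 11, 12, 13, 2, 14]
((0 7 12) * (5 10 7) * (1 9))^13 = ((0 5 10 7 12)(1 9))^13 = (0 7 5 12 10)(1 9)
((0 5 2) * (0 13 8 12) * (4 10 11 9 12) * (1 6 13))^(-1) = ((0 5 2 1 6 13 8 4 10 11 9 12))^(-1) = (0 12 9 11 10 4 8 13 6 1 2 5)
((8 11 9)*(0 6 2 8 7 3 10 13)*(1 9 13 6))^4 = (0 3 8 1 10 11 9 6 13 7 2)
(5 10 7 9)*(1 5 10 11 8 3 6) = (1 5 11 8 3 6)(7 9 10) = [0, 5, 2, 6, 4, 11, 1, 9, 3, 10, 7, 8]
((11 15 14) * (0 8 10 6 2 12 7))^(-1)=((0 8 10 6 2 12 7)(11 15 14))^(-1)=(0 7 12 2 6 10 8)(11 14 15)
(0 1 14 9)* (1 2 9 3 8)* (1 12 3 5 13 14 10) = (0 2 9)(1 10)(3 8 12)(5 13 14) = [2, 10, 9, 8, 4, 13, 6, 7, 12, 0, 1, 11, 3, 14, 5]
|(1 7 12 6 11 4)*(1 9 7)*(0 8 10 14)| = |(0 8 10 14)(4 9 7 12 6 11)| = 12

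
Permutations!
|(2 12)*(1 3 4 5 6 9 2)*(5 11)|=|(1 3 4 11 5 6 9 2 12)|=9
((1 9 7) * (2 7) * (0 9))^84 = ((0 9 2 7 1))^84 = (0 1 7 2 9)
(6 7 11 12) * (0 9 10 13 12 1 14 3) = (0 9 10 13 12 6 7 11 1 14 3) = [9, 14, 2, 0, 4, 5, 7, 11, 8, 10, 13, 1, 6, 12, 3]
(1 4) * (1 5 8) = (1 4 5 8) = [0, 4, 2, 3, 5, 8, 6, 7, 1]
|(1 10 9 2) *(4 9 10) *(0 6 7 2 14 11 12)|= |(0 6 7 2 1 4 9 14 11 12)|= 10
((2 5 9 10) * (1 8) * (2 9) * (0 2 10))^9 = (0 9 10 5 2)(1 8)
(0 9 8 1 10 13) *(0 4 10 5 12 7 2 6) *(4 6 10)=(0 9 8 1 5 12 7 2 10 13 6)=[9, 5, 10, 3, 4, 12, 0, 2, 1, 8, 13, 11, 7, 6]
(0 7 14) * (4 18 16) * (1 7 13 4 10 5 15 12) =(0 13 4 18 16 10 5 15 12 1 7 14) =[13, 7, 2, 3, 18, 15, 6, 14, 8, 9, 5, 11, 1, 4, 0, 12, 10, 17, 16]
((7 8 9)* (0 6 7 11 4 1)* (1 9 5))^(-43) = (0 1 5 8 7 6)(4 11 9)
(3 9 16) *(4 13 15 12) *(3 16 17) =(3 9 17)(4 13 15 12) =[0, 1, 2, 9, 13, 5, 6, 7, 8, 17, 10, 11, 4, 15, 14, 12, 16, 3]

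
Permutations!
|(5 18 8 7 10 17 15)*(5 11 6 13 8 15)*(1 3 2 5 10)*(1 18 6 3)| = 10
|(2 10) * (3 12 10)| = |(2 3 12 10)| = 4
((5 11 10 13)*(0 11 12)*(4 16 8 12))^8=(0 12 8 16 4 5 13 10 11)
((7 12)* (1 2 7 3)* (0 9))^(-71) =(0 9)(1 3 12 7 2)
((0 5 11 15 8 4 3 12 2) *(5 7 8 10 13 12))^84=(15)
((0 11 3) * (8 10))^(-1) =(0 3 11)(8 10)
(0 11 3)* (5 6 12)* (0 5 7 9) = (0 11 3 5 6 12 7 9) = [11, 1, 2, 5, 4, 6, 12, 9, 8, 0, 10, 3, 7]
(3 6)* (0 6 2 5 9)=[6, 1, 5, 2, 4, 9, 3, 7, 8, 0]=(0 6 3 2 5 9)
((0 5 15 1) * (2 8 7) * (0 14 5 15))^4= ((0 15 1 14 5)(2 8 7))^4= (0 5 14 1 15)(2 8 7)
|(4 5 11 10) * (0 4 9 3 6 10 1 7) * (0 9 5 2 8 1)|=12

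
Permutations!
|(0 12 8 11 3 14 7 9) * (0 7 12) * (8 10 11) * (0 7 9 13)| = 15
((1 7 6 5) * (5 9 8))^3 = (1 9)(5 6)(7 8)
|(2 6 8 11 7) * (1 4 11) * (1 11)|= 10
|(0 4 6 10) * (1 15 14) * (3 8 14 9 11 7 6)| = 12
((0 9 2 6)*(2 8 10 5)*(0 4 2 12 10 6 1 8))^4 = (1 2 4 6 8)(5 12 10)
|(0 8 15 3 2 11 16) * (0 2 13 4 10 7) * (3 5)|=9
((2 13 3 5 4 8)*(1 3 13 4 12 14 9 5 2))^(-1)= ((1 3 2 4 8)(5 12 14 9))^(-1)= (1 8 4 2 3)(5 9 14 12)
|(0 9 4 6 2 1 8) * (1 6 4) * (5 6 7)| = 4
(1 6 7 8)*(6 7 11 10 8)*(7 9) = (1 9 7 6 11 10 8) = [0, 9, 2, 3, 4, 5, 11, 6, 1, 7, 8, 10]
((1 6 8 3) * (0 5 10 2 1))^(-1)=((0 5 10 2 1 6 8 3))^(-1)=(0 3 8 6 1 2 10 5)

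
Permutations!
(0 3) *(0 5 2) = (0 3 5 2) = [3, 1, 0, 5, 4, 2]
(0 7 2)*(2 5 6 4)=[7, 1, 0, 3, 2, 6, 4, 5]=(0 7 5 6 4 2)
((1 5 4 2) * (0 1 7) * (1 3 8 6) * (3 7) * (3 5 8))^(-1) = ((0 7)(1 8 6)(2 5 4))^(-1) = (0 7)(1 6 8)(2 4 5)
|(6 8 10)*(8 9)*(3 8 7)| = 6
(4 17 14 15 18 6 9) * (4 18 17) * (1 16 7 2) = [0, 16, 1, 3, 4, 5, 9, 2, 8, 18, 10, 11, 12, 13, 15, 17, 7, 14, 6] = (1 16 7 2)(6 9 18)(14 15 17)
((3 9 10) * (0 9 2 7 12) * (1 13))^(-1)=((0 9 10 3 2 7 12)(1 13))^(-1)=(0 12 7 2 3 10 9)(1 13)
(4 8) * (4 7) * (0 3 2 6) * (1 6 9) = (0 3 2 9 1 6)(4 8 7) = [3, 6, 9, 2, 8, 5, 0, 4, 7, 1]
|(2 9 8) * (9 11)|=|(2 11 9 8)|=4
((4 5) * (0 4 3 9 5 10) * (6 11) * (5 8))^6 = ((0 4 10)(3 9 8 5)(6 11))^6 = (11)(3 8)(5 9)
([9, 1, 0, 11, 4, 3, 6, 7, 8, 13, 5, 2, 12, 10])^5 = [3, 1, 5, 13, 4, 9, 6, 7, 8, 11, 0, 10, 12, 2]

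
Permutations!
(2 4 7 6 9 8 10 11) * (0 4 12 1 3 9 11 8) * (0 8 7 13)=(0 4 13)(1 3 9 8 10 7 6 11 2 12)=[4, 3, 12, 9, 13, 5, 11, 6, 10, 8, 7, 2, 1, 0]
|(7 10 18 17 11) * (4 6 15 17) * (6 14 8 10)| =|(4 14 8 10 18)(6 15 17 11 7)| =5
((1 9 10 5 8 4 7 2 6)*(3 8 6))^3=(1 5 9 6 10)(2 4 3 7 8)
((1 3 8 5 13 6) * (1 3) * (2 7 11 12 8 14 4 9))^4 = (2 8 3)(4 11 13)(5 14 7)(6 9 12)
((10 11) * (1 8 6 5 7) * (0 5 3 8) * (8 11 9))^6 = (11)(0 7)(1 5)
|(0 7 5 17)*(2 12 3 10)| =|(0 7 5 17)(2 12 3 10)| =4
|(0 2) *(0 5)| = |(0 2 5)| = 3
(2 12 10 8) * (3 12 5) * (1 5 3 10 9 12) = [0, 5, 3, 1, 4, 10, 6, 7, 2, 12, 8, 11, 9] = (1 5 10 8 2 3)(9 12)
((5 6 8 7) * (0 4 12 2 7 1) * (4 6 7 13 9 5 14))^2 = ((0 6 8 1)(2 13 9 5 7 14 4 12))^2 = (0 8)(1 6)(2 9 7 4)(5 14 12 13)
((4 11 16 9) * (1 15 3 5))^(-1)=(1 5 3 15)(4 9 16 11)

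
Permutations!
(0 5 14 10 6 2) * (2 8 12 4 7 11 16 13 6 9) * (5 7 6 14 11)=(0 7 5 11 16 13 14 10 9 2)(4 6 8 12)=[7, 1, 0, 3, 6, 11, 8, 5, 12, 2, 9, 16, 4, 14, 10, 15, 13]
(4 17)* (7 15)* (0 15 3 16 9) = [15, 1, 2, 16, 17, 5, 6, 3, 8, 0, 10, 11, 12, 13, 14, 7, 9, 4] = (0 15 7 3 16 9)(4 17)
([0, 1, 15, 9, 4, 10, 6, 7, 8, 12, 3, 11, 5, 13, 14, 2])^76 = [0, 1, 2, 9, 4, 10, 6, 7, 8, 12, 3, 11, 5, 13, 14, 15]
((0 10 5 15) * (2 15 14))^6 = ((0 10 5 14 2 15))^6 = (15)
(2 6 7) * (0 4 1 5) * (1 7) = (0 4 7 2 6 1 5) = [4, 5, 6, 3, 7, 0, 1, 2]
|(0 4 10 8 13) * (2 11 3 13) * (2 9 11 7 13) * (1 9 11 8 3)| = 28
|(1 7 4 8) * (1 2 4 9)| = |(1 7 9)(2 4 8)| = 3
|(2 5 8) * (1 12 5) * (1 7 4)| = 7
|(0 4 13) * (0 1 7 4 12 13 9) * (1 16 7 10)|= |(0 12 13 16 7 4 9)(1 10)|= 14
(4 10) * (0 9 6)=(0 9 6)(4 10)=[9, 1, 2, 3, 10, 5, 0, 7, 8, 6, 4]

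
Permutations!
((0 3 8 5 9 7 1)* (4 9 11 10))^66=(0 4 8 7 11)(1 10 3 9 5)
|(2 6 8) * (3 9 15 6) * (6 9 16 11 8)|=10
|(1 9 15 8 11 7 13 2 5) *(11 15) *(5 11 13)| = |(1 9 13 2 11 7 5)(8 15)| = 14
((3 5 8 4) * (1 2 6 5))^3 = (1 5 3 6 4 2 8)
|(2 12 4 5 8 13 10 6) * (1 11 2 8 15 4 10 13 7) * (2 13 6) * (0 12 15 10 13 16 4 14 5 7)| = 5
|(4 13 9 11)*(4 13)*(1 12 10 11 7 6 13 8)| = |(1 12 10 11 8)(6 13 9 7)| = 20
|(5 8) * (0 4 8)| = 4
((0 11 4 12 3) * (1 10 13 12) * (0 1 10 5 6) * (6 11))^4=((0 6)(1 5 11 4 10 13 12 3))^4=(1 10)(3 4)(5 13)(11 12)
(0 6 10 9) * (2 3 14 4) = [6, 1, 3, 14, 2, 5, 10, 7, 8, 0, 9, 11, 12, 13, 4] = (0 6 10 9)(2 3 14 4)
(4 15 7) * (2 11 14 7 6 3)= (2 11 14 7 4 15 6 3)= [0, 1, 11, 2, 15, 5, 3, 4, 8, 9, 10, 14, 12, 13, 7, 6]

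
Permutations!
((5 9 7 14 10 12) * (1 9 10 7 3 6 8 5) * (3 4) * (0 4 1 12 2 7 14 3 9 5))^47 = ((14)(0 4 9 1 5 10 2 7 3 6 8))^47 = (14)(0 1 2 6 4 5 7 8 9 10 3)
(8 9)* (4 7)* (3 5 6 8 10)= (3 5 6 8 9 10)(4 7)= [0, 1, 2, 5, 7, 6, 8, 4, 9, 10, 3]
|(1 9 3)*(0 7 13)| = 3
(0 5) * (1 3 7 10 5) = [1, 3, 2, 7, 4, 0, 6, 10, 8, 9, 5] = (0 1 3 7 10 5)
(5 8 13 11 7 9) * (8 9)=[0, 1, 2, 3, 4, 9, 6, 8, 13, 5, 10, 7, 12, 11]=(5 9)(7 8 13 11)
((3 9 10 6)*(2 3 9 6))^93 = ((2 3 6 9 10))^93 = (2 9 3 10 6)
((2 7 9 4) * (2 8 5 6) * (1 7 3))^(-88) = (1 9 8 6 3 7 4 5 2)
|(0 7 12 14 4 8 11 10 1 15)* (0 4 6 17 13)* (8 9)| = |(0 7 12 14 6 17 13)(1 15 4 9 8 11 10)| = 7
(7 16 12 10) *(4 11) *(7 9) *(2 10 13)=(2 10 9 7 16 12 13)(4 11)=[0, 1, 10, 3, 11, 5, 6, 16, 8, 7, 9, 4, 13, 2, 14, 15, 12]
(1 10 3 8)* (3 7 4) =[0, 10, 2, 8, 3, 5, 6, 4, 1, 9, 7] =(1 10 7 4 3 8)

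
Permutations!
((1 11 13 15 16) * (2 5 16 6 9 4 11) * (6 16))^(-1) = ((1 2 5 6 9 4 11 13 15 16))^(-1) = (1 16 15 13 11 4 9 6 5 2)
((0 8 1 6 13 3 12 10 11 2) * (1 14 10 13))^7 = (0 8 14 10 11 2)(1 6)(3 12 13)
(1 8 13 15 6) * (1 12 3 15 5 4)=[0, 8, 2, 15, 1, 4, 12, 7, 13, 9, 10, 11, 3, 5, 14, 6]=(1 8 13 5 4)(3 15 6 12)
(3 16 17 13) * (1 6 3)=(1 6 3 16 17 13)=[0, 6, 2, 16, 4, 5, 3, 7, 8, 9, 10, 11, 12, 1, 14, 15, 17, 13]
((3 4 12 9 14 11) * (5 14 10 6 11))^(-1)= ((3 4 12 9 10 6 11)(5 14))^(-1)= (3 11 6 10 9 12 4)(5 14)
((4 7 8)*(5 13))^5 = (4 8 7)(5 13)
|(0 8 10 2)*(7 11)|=4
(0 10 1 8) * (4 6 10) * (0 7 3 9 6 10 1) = (0 4 10)(1 8 7 3 9 6) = [4, 8, 2, 9, 10, 5, 1, 3, 7, 6, 0]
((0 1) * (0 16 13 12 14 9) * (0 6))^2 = ((0 1 16 13 12 14 9 6))^2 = (0 16 12 9)(1 13 14 6)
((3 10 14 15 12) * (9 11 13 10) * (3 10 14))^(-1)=(3 10 12 15 14 13 11 9)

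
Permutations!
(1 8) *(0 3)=(0 3)(1 8)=[3, 8, 2, 0, 4, 5, 6, 7, 1]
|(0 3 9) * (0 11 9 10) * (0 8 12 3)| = 4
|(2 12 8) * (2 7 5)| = |(2 12 8 7 5)| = 5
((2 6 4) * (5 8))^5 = (2 4 6)(5 8)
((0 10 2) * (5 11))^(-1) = ((0 10 2)(5 11))^(-1) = (0 2 10)(5 11)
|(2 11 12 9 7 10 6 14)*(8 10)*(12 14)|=|(2 11 14)(6 12 9 7 8 10)|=6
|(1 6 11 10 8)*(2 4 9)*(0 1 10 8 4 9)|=|(0 1 6 11 8 10 4)(2 9)|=14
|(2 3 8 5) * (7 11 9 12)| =4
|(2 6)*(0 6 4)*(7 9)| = |(0 6 2 4)(7 9)| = 4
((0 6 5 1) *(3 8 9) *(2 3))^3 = (0 1 5 6)(2 9 8 3)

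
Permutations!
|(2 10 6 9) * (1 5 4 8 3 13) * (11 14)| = |(1 5 4 8 3 13)(2 10 6 9)(11 14)| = 12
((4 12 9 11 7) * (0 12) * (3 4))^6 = (0 4 3 7 11 9 12)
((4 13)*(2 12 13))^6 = (2 13)(4 12)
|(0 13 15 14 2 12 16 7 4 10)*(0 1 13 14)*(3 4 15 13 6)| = 35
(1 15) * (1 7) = (1 15 7) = [0, 15, 2, 3, 4, 5, 6, 1, 8, 9, 10, 11, 12, 13, 14, 7]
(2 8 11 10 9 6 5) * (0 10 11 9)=[10, 1, 8, 3, 4, 2, 5, 7, 9, 6, 0, 11]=(11)(0 10)(2 8 9 6 5)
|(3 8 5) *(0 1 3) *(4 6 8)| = |(0 1 3 4 6 8 5)| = 7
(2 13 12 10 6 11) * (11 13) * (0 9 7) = (0 9 7)(2 11)(6 13 12 10) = [9, 1, 11, 3, 4, 5, 13, 0, 8, 7, 6, 2, 10, 12]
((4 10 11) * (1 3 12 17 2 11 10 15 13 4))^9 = (1 17)(2 3)(11 12)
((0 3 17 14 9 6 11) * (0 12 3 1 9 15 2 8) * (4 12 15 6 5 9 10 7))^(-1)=(0 8 2 15 11 6 14 17 3 12 4 7 10 1)(5 9)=((0 1 10 7 4 12 3 17 14 6 11 15 2 8)(5 9))^(-1)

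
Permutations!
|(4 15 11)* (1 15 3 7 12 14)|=|(1 15 11 4 3 7 12 14)|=8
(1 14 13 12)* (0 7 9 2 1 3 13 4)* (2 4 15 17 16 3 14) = (0 7 9 4)(1 2)(3 13 12 14 15 17 16) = [7, 2, 1, 13, 0, 5, 6, 9, 8, 4, 10, 11, 14, 12, 15, 17, 3, 16]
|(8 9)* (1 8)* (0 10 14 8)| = 6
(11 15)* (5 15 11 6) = (5 15 6) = [0, 1, 2, 3, 4, 15, 5, 7, 8, 9, 10, 11, 12, 13, 14, 6]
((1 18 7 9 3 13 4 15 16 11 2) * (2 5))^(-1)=(1 2 5 11 16 15 4 13 3 9 7 18)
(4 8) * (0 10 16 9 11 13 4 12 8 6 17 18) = (0 10 16 9 11 13 4 6 17 18)(8 12) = [10, 1, 2, 3, 6, 5, 17, 7, 12, 11, 16, 13, 8, 4, 14, 15, 9, 18, 0]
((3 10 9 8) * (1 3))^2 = (1 10 8 3 9)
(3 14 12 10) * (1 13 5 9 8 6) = (1 13 5 9 8 6)(3 14 12 10) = [0, 13, 2, 14, 4, 9, 1, 7, 6, 8, 3, 11, 10, 5, 12]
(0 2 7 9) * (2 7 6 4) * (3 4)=(0 7 9)(2 6 3 4)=[7, 1, 6, 4, 2, 5, 3, 9, 8, 0]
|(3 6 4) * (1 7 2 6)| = 6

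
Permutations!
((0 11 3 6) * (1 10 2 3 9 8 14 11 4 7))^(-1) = ((0 4 7 1 10 2 3 6)(8 14 11 9))^(-1) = (0 6 3 2 10 1 7 4)(8 9 11 14)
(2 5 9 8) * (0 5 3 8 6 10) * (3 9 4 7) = (0 5 4 7 3 8 2 9 6 10) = [5, 1, 9, 8, 7, 4, 10, 3, 2, 6, 0]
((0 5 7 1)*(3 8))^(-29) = ((0 5 7 1)(3 8))^(-29) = (0 1 7 5)(3 8)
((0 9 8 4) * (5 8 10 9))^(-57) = ((0 5 8 4)(9 10))^(-57) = (0 4 8 5)(9 10)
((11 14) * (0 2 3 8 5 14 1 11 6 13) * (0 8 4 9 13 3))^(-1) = (0 2)(1 11)(3 6 14 5 8 13 9 4)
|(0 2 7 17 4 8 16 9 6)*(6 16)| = 14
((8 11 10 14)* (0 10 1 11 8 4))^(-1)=(0 4 14 10)(1 11)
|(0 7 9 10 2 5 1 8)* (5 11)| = 9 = |(0 7 9 10 2 11 5 1 8)|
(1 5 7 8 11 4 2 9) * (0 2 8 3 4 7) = (0 2 9 1 5)(3 4 8 11 7) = [2, 5, 9, 4, 8, 0, 6, 3, 11, 1, 10, 7]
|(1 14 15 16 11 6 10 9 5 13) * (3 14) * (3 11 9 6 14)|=|(1 11 14 15 16 9 5 13)(6 10)|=8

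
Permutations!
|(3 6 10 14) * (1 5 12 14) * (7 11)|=|(1 5 12 14 3 6 10)(7 11)|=14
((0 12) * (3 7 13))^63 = ((0 12)(3 7 13))^63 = (13)(0 12)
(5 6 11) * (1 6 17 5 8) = [0, 6, 2, 3, 4, 17, 11, 7, 1, 9, 10, 8, 12, 13, 14, 15, 16, 5] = (1 6 11 8)(5 17)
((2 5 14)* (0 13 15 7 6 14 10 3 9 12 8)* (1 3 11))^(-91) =((0 13 15 7 6 14 2 5 10 11 1 3 9 12 8))^(-91) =(0 8 12 9 3 1 11 10 5 2 14 6 7 15 13)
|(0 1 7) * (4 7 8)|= |(0 1 8 4 7)|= 5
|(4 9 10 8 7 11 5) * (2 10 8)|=6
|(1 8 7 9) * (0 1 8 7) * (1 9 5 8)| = |(0 9 1 7 5 8)| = 6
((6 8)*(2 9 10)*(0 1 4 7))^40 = (2 9 10)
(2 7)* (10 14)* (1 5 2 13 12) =(1 5 2 7 13 12)(10 14) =[0, 5, 7, 3, 4, 2, 6, 13, 8, 9, 14, 11, 1, 12, 10]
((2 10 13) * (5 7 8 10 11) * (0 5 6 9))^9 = ((0 5 7 8 10 13 2 11 6 9))^9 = (0 9 6 11 2 13 10 8 7 5)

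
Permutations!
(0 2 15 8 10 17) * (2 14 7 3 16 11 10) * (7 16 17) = [14, 1, 15, 17, 4, 5, 6, 3, 2, 9, 7, 10, 12, 13, 16, 8, 11, 0] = (0 14 16 11 10 7 3 17)(2 15 8)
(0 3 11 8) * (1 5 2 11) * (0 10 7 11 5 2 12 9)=(0 3 1 2 5 12 9)(7 11 8 10)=[3, 2, 5, 1, 4, 12, 6, 11, 10, 0, 7, 8, 9]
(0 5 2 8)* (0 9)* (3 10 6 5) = (0 3 10 6 5 2 8 9) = [3, 1, 8, 10, 4, 2, 5, 7, 9, 0, 6]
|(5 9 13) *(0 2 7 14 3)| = 15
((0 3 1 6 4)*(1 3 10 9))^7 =(0 10 9 1 6 4)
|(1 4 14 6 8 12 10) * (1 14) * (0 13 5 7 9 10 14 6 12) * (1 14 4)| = 24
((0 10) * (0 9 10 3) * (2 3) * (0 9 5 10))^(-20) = (10)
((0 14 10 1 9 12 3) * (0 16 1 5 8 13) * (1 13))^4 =((0 14 10 5 8 1 9 12 3 16 13))^4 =(0 8 3 14 1 16 10 9 13 5 12)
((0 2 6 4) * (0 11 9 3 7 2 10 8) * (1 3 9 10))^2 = ((0 1 3 7 2 6 4 11 10 8))^2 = (0 3 2 4 10)(1 7 6 11 8)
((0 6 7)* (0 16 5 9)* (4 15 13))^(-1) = (0 9 5 16 7 6)(4 13 15) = ((0 6 7 16 5 9)(4 15 13))^(-1)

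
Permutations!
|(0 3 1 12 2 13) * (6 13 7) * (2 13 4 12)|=9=|(0 3 1 2 7 6 4 12 13)|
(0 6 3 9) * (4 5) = (0 6 3 9)(4 5) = [6, 1, 2, 9, 5, 4, 3, 7, 8, 0]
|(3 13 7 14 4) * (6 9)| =10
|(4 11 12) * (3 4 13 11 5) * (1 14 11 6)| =6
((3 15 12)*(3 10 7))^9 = ((3 15 12 10 7))^9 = (3 7 10 12 15)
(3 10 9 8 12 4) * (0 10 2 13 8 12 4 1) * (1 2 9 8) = [10, 0, 13, 9, 3, 5, 6, 7, 4, 12, 8, 11, 2, 1] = (0 10 8 4 3 9 12 2 13 1)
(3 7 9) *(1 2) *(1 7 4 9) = (1 2 7)(3 4 9) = [0, 2, 7, 4, 9, 5, 6, 1, 8, 3]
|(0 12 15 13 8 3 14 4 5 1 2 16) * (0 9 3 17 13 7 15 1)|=30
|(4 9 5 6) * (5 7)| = 5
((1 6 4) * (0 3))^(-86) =(1 6 4)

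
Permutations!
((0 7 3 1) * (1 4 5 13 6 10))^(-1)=((0 7 3 4 5 13 6 10 1))^(-1)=(0 1 10 6 13 5 4 3 7)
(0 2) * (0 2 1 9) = (0 1 9) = [1, 9, 2, 3, 4, 5, 6, 7, 8, 0]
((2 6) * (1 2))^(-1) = (1 6 2)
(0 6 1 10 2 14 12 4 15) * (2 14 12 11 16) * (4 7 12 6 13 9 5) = (0 13 9 5 4 15)(1 10 14 11 16 2 6)(7 12) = [13, 10, 6, 3, 15, 4, 1, 12, 8, 5, 14, 16, 7, 9, 11, 0, 2]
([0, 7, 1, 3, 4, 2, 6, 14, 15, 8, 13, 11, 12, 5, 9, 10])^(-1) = [0, 2, 5, 3, 4, 13, 6, 1, 9, 14, 15, 11, 12, 10, 7, 8]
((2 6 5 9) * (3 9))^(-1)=(2 9 3 5 6)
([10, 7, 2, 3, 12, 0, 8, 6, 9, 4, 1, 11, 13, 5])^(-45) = (0 5 13 12 4 9 8 6 7 1 10)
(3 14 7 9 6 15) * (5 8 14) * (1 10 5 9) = (1 10 5 8 14 7)(3 9 6 15) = [0, 10, 2, 9, 4, 8, 15, 1, 14, 6, 5, 11, 12, 13, 7, 3]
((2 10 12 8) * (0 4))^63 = (0 4)(2 8 12 10)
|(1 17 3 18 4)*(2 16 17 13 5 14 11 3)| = 24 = |(1 13 5 14 11 3 18 4)(2 16 17)|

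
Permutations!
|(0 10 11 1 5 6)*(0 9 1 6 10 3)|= 6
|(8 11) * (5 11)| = 3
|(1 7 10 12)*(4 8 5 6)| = |(1 7 10 12)(4 8 5 6)| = 4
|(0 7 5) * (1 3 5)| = |(0 7 1 3 5)| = 5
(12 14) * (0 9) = (0 9)(12 14) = [9, 1, 2, 3, 4, 5, 6, 7, 8, 0, 10, 11, 14, 13, 12]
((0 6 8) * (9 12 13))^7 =(0 6 8)(9 12 13)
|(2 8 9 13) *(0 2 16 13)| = 4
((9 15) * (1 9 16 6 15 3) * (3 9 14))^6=((1 14 3)(6 15 16))^6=(16)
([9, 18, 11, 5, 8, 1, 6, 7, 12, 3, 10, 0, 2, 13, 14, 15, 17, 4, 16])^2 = [3, 16, 0, 1, 12, 18, 6, 7, 2, 5, 10, 9, 11, 13, 14, 15, 4, 8, 17]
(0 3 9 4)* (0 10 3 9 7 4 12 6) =(0 9 12 6)(3 7 4 10) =[9, 1, 2, 7, 10, 5, 0, 4, 8, 12, 3, 11, 6]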